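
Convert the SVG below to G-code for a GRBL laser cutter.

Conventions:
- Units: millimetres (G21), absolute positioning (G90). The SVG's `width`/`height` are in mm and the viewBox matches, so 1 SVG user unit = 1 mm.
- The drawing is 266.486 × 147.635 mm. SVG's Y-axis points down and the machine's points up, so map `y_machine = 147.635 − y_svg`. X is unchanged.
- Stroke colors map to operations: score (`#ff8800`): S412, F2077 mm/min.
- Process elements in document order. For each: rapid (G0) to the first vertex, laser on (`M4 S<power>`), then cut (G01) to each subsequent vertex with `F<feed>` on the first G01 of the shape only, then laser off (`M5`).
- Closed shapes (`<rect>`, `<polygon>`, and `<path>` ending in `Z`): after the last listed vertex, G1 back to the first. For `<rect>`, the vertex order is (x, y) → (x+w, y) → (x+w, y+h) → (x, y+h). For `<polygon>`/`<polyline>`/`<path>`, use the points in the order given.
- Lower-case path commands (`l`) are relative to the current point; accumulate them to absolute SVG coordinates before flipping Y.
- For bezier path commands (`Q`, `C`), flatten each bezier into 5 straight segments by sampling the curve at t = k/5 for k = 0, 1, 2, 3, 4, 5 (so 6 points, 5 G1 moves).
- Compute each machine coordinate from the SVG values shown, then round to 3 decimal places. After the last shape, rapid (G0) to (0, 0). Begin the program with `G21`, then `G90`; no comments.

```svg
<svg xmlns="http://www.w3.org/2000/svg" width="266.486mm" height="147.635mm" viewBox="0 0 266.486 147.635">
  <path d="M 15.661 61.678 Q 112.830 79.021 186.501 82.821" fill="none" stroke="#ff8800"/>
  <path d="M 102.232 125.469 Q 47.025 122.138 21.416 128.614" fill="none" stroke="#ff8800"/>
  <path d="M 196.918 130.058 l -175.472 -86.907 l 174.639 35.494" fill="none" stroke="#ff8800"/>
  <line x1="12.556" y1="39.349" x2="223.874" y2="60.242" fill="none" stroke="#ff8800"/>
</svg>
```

G21
G90
G0 X15.661 Y85.957
M4 S412
G01 X53.589 Y79.562 F2077
G01 X89.637 Y74.249
G01 X123.805 Y70.021
G01 X156.093 Y66.876
G01 X186.501 Y64.814
M5
G0 X102.232 Y22.166
M4 S412
G01 X81.333 Y23.106 F2077
G01 X62.802 Y23.262
G01 X46.639 Y22.633
G01 X32.844 Y21.219
G01 X21.416 Y19.021
M5
G0 X196.918 Y17.577
M4 S412
G01 X21.446 Y104.484 F2077
G01 X196.085 Y68.990
M5
G0 X12.556 Y108.286
M4 S412
G01 X223.874 Y87.393 F2077
M5
G0 X0.000 Y0.000

Since the viewBox matches the mm dimensions, user units are millimetres directly. The only transform is the Y-flip y_m = 147.635 − y_svg.

Shape 1 is a quadratic bezier drawn with `<path>`. Its stroke #ff8800 means score at S412, F2077. After flipping Y the toolpath is (15.661,85.957) → (53.589,79.562) → (89.637,74.249) → (123.805,70.021) → (156.093,66.876) → (186.501,64.814).

Shape 2 is a quadratic bezier drawn with `<path>`. Its stroke #ff8800 means score at S412, F2077. After flipping Y the toolpath is (102.232,22.166) → (81.333,23.106) → (62.802,23.262) → (46.639,22.633) → (32.844,21.219) → (21.416,19.021).

Shape 3 is a open polyline drawn with `<path>`. Its stroke #ff8800 means score at S412, F2077. After flipping Y the toolpath is (196.918,17.577) → (21.446,104.484) → (196.085,68.990).

Shape 4 is a line segment drawn with `<line>`. Its stroke #ff8800 means score at S412, F2077. After flipping Y the toolpath is (12.556,108.286) → (223.874,87.393).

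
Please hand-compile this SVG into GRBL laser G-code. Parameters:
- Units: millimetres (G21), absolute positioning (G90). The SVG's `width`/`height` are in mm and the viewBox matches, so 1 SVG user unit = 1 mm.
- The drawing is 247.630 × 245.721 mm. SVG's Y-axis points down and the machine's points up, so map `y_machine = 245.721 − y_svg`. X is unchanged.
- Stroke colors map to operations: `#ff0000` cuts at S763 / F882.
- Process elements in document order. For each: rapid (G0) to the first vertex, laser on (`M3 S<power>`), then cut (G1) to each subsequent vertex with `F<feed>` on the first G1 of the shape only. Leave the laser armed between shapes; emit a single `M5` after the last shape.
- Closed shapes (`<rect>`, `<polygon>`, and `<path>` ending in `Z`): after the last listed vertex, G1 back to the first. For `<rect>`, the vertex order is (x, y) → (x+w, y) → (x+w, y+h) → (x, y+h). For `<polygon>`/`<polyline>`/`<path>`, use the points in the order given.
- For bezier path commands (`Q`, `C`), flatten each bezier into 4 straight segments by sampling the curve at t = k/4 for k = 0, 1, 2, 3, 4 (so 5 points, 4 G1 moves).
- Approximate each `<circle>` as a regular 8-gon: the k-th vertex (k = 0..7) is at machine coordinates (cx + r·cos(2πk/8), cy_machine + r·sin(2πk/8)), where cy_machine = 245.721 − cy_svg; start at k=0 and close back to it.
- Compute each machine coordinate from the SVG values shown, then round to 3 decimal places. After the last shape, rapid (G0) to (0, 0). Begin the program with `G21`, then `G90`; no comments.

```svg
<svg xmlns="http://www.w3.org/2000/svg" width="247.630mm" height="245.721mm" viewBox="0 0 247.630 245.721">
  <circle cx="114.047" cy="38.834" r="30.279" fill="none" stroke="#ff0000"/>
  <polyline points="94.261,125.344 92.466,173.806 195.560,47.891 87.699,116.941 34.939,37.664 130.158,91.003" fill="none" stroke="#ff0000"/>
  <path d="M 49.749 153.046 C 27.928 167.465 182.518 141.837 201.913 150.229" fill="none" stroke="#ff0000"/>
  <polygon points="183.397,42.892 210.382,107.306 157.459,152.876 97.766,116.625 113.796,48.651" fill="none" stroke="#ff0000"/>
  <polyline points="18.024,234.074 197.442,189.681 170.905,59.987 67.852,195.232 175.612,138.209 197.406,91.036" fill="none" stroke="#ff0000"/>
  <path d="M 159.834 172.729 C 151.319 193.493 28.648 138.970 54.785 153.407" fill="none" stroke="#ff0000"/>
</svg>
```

viewBox `0 0 247.630 245.721` with mm width/height → 1 unit = 1 mm. Flip: y_m = 245.721 − y_svg.

**Shape 1** — `<circle>` circle, stroke `#ff0000` → cut (S763, F882). Machine vertices: (144.326,206.887) → (135.457,228.297) → (114.047,237.166) → (92.637,228.297) → (83.768,206.887) → (92.637,185.477) → (114.047,176.608) → (135.457,185.477) → (144.326,206.887). Closed: final G1 returns to the first vertex.

**Shape 2** — `<polyline>` open polyline, stroke `#ff0000` → cut (S763, F882). Machine vertices: (94.261,120.377) → (92.466,71.915) → (195.560,197.830) → (87.699,128.780) → (34.939,208.057) → (130.158,154.718). Open path.

**Shape 3** — `<path>` cubic bezier, stroke `#ff0000` → cut (S763, F882). Control points (SVG): P0=(49.749,153.046), P1=(27.928,167.465), P2=(182.518,141.837), P3=(201.913,150.229); sampled at t=k/4. Machine vertices: (49.749,92.675) → (61.591,88.212) → (110.375,91.823) → (166.887,96.565) → (201.913,95.492). Open path.

**Shape 4** — `<polygon>` regular polygon, stroke `#ff0000` → cut (S763, F882). Machine vertices: (183.397,202.829) → (210.382,138.415) → (157.459,92.845) → (97.766,129.096) → (113.796,197.070) → (183.397,202.829). Closed: final G1 returns to the first vertex.

**Shape 5** — `<polyline>` open polyline, stroke `#ff0000` → cut (S763, F882). Machine vertices: (18.024,11.647) → (197.442,56.040) → (170.905,185.734) → (67.852,50.489) → (175.612,107.512) → (197.406,154.685). Open path.

**Shape 6** — `<path>` cubic bezier, stroke `#ff0000` → cut (S763, F882). Control points (SVG): P0=(159.834,172.729), P1=(151.319,193.493), P2=(28.648,138.970), P3=(54.785,153.407); sampled at t=k/4. Machine vertices: (159.834,72.992) → (136.152,69.281) → (94.315,80.280) → (58.975,92.466) → (54.785,92.314). Open path.

G21
G90
G0 X144.326 Y206.887
M3 S763
G1 X135.457 Y228.297 F882
G1 X114.047 Y237.166
G1 X92.637 Y228.297
G1 X83.768 Y206.887
G1 X92.637 Y185.477
G1 X114.047 Y176.608
G1 X135.457 Y185.477
G1 X144.326 Y206.887
G0 X94.261 Y120.377
M3 S763
G1 X92.466 Y71.915 F882
G1 X195.560 Y197.830
G1 X87.699 Y128.780
G1 X34.939 Y208.057
G1 X130.158 Y154.718
G0 X49.749 Y92.675
M3 S763
G1 X61.591 Y88.212 F882
G1 X110.375 Y91.823
G1 X166.887 Y96.565
G1 X201.913 Y95.492
G0 X183.397 Y202.829
M3 S763
G1 X210.382 Y138.415 F882
G1 X157.459 Y92.845
G1 X97.766 Y129.096
G1 X113.796 Y197.070
G1 X183.397 Y202.829
G0 X18.024 Y11.647
M3 S763
G1 X197.442 Y56.040 F882
G1 X170.905 Y185.734
G1 X67.852 Y50.489
G1 X175.612 Y107.512
G1 X197.406 Y154.685
G0 X159.834 Y72.992
M3 S763
G1 X136.152 Y69.281 F882
G1 X94.315 Y80.280
G1 X58.975 Y92.466
G1 X54.785 Y92.314
M5
G0 X0.000 Y0.000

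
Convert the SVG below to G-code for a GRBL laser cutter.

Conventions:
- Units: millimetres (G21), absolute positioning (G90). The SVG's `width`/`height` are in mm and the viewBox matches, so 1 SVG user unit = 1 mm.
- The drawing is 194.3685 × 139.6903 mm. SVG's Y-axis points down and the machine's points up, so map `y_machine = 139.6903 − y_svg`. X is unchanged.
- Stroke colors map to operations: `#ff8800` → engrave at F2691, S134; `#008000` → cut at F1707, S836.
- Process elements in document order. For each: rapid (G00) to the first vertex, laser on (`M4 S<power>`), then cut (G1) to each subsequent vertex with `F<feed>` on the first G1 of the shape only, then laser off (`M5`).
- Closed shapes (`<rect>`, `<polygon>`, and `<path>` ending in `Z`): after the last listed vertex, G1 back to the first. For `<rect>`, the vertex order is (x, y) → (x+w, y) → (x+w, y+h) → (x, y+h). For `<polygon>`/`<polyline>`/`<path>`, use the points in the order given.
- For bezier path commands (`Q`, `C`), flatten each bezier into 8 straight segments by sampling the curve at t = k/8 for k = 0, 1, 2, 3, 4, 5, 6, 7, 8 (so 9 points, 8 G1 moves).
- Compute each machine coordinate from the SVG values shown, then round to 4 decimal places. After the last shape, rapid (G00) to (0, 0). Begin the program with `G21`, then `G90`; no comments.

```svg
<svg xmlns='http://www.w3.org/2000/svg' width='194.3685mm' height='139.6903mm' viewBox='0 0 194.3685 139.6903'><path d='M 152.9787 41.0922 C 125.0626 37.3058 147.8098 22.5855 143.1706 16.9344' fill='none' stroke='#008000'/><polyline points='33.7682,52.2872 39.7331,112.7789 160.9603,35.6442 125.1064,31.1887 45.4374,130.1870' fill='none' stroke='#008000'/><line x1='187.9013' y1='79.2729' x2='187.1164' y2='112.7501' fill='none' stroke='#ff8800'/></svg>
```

viewBox `0 0 194.3685 139.6903` with mm width/height → 1 unit = 1 mm. Flip: y_m = 139.6903 − y_svg.

**Shape 1** — `<path>` cubic bezier, stroke `#008000` → cut (S836, F1707). Control points (SVG): P0=(152.9787,41.0922), P1=(125.0626,37.3058), P2=(147.8098,22.5855), P3=(143.1706,16.9344); sampled at t=k/8. Machine vertices: (152.9787,98.5981) → (144.7326,100.4915) → (140.3215,103.1755) → (138.8308,106.4157) → (139.3458,109.9777) → (140.9520,113.6272) → (142.7346,117.1296) → (143.7790,120.2507) → (143.1706,122.7559). Open path.

**Shape 2** — `<polyline>` open polyline, stroke `#008000` → cut (S836, F1707). Machine vertices: (33.7682,87.4031) → (39.7331,26.9114) → (160.9603,104.0461) → (125.1064,108.5016) → (45.4374,9.5033). Open path.

**Shape 3** — `<line>` line segment, stroke `#ff8800` → engrave (S134, F2691). Machine vertices: (187.9013,60.4174) → (187.1164,26.9402). Open path.

G21
G90
G00 X152.9787 Y98.5981
M4 S836
G1 X144.7326 Y100.4915 F1707
G1 X140.3215 Y103.1755
G1 X138.8308 Y106.4157
G1 X139.3458 Y109.9777
G1 X140.9520 Y113.6272
G1 X142.7346 Y117.1296
G1 X143.7790 Y120.2507
G1 X143.1706 Y122.7559
M5
G00 X33.7682 Y87.4031
M4 S836
G1 X39.7331 Y26.9114 F1707
G1 X160.9603 Y104.0461
G1 X125.1064 Y108.5016
G1 X45.4374 Y9.5033
M5
G00 X187.9013 Y60.4174
M4 S134
G1 X187.1164 Y26.9402 F2691
M5
G00 X0.0000 Y0.0000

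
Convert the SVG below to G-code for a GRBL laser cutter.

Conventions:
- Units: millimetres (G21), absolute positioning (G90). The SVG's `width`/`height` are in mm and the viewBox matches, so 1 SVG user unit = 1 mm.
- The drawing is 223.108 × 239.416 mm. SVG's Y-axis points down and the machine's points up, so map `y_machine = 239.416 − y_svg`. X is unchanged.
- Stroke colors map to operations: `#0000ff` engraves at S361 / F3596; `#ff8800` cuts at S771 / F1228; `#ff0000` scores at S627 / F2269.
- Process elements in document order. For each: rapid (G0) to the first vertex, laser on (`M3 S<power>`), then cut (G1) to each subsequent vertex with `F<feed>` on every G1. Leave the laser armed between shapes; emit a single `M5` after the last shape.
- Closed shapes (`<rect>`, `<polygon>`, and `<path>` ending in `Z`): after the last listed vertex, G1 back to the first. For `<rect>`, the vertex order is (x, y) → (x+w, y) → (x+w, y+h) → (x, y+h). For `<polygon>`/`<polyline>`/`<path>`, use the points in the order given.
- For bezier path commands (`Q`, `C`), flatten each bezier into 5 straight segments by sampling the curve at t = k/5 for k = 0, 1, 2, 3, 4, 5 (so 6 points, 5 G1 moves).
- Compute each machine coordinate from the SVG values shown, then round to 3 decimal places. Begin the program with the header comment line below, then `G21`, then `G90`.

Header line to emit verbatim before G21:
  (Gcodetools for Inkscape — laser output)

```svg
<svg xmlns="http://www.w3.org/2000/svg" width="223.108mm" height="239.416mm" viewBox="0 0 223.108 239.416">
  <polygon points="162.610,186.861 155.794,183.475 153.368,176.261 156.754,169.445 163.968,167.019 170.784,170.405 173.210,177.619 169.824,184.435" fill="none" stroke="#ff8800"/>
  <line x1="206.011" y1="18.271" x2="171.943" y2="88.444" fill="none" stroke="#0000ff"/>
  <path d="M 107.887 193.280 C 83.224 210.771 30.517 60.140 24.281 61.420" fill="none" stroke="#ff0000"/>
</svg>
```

(Gcodetools for Inkscape — laser output)
G21
G90
G0 X162.610 Y52.555
M3 S771
G1 X155.794 Y55.941 F1228
G1 X153.368 Y63.155 F1228
G1 X156.754 Y69.971 F1228
G1 X163.968 Y72.397 F1228
G1 X170.784 Y69.011 F1228
G1 X173.210 Y61.797 F1228
G1 X169.824 Y54.981 F1228
G1 X162.610 Y52.555 F1228
G0 X206.011 Y221.145
M3 S361
G1 X171.943 Y150.972 F3596
G0 X107.887 Y46.136
M3 S627
G1 X90.320 Y53.256 F2269
G1 X69.599 Y85.363 F2269
G1 X49.301 Y127.097 F2269
G1 X33.003 Y163.095 F2269
G1 X24.281 Y177.996 F2269
M5

Since the viewBox matches the mm dimensions, user units are millimetres directly. The only transform is the Y-flip y_m = 239.416 − y_svg.

Shape 1 is a regular polygon drawn with `<polygon>`. Its stroke #ff8800 means cut at S771, F1228. After flipping Y the toolpath is (162.610,52.555) → (155.794,55.941) → (153.368,63.155) → (156.754,69.971) → (163.968,72.397) → (170.784,69.011) → (173.210,61.797) → (169.824,54.981) → (162.610,52.555), returning to the start.

Shape 2 is a line segment drawn with `<line>`. Its stroke #0000ff means engrave at S361, F3596. After flipping Y the toolpath is (206.011,221.145) → (171.943,150.972).

Shape 3 is a cubic bezier drawn with `<path>`. Its stroke #ff0000 means score at S627, F2269. After flipping Y the toolpath is (107.887,46.136) → (90.320,53.256) → (69.599,85.363) → (49.301,127.097) → (33.003,163.095) → (24.281,177.996).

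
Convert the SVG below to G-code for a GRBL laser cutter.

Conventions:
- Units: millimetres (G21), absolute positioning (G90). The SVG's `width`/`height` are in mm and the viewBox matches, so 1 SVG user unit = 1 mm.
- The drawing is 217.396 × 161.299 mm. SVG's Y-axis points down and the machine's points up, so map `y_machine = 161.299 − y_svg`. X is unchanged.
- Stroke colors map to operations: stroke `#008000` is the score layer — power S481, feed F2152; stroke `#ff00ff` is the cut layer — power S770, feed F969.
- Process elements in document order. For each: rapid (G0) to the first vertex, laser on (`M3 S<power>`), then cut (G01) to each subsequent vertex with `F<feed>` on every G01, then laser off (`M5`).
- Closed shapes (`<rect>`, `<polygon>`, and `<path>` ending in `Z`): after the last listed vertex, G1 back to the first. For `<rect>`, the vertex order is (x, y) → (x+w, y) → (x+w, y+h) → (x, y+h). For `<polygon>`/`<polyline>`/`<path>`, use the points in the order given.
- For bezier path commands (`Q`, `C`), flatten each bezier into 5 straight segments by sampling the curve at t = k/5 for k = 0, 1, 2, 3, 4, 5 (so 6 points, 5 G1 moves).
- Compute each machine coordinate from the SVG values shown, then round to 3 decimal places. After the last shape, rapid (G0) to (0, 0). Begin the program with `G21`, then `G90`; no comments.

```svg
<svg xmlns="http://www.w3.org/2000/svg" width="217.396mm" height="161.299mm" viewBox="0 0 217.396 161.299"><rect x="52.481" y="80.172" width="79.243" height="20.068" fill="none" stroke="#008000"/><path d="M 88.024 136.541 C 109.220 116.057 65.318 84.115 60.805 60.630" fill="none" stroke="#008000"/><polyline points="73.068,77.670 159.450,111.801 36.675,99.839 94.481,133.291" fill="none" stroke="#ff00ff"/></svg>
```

G21
G90
G0 X52.481 Y81.127
M3 S481
G01 X131.724 Y81.127 F2152
G01 X131.724 Y61.059 F2152
G01 X52.481 Y61.059 F2152
G01 X52.481 Y81.127 F2152
M5
G0 X88.024 Y24.758
M3 S481
G01 X93.766 Y38.264 F2152
G01 X88.899 Y53.564 F2152
G01 X78.440 Y69.702 F2152
G01 X67.404 Y85.722 F2152
G01 X60.805 Y100.669 F2152
M5
G0 X73.068 Y83.629
M3 S770
G01 X159.450 Y49.498 F969
G01 X36.675 Y61.460 F969
G01 X94.481 Y28.008 F969
M5
G0 X0.000 Y0.000

viewBox `0 0 217.396 161.299` with mm width/height → 1 unit = 1 mm. Flip: y_m = 161.299 − y_svg.

**Shape 1** — `<rect>` rectangle, stroke `#008000` → score (S481, F2152). Machine vertices: (52.481,81.127) → (131.724,81.127) → (131.724,61.059) → (52.481,61.059) → (52.481,81.127). Closed: final G1 returns to the first vertex.

**Shape 2** — `<path>` cubic bezier, stroke `#008000` → score (S481, F2152). Control points (SVG): P0=(88.024,136.541), P1=(109.220,116.057), P2=(65.318,84.115), P3=(60.805,60.630); sampled at t=k/5. Machine vertices: (88.024,24.758) → (93.766,38.264) → (88.899,53.564) → (78.440,69.702) → (67.404,85.722) → (60.805,100.669). Open path.

**Shape 3** — `<polyline>` open polyline, stroke `#ff00ff` → cut (S770, F969). Machine vertices: (73.068,83.629) → (159.450,49.498) → (36.675,61.460) → (94.481,28.008). Open path.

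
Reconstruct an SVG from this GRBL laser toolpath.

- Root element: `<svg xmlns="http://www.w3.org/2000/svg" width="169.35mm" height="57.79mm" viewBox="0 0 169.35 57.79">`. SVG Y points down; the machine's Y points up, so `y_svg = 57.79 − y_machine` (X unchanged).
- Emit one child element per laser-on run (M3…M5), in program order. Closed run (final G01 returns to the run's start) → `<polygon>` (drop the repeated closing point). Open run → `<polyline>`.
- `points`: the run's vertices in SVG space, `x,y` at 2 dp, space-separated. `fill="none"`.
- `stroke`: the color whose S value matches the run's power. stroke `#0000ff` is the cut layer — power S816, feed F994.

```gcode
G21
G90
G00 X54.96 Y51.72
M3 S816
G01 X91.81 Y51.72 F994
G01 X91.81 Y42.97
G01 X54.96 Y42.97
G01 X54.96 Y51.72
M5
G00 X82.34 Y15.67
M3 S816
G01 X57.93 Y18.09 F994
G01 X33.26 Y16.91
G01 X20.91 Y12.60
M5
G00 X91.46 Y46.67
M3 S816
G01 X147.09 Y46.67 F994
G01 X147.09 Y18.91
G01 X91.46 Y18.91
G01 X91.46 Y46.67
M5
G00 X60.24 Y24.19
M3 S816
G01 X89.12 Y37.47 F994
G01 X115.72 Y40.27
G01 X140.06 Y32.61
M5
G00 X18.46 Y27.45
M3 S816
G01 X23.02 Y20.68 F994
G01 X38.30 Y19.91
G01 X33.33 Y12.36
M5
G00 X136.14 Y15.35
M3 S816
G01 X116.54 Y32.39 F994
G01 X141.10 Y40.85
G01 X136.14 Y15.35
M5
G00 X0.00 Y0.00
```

<svg xmlns="http://www.w3.org/2000/svg" width="169.35mm" height="57.79mm" viewBox="0 0 169.35 57.79">
  <polygon points="54.96,6.07 91.81,6.07 91.81,14.82 54.96,14.82" fill="none" stroke="#0000ff"/>
  <polyline points="82.34,42.12 57.93,39.70 33.26,40.88 20.91,45.19" fill="none" stroke="#0000ff"/>
  <polygon points="91.46,11.12 147.09,11.12 147.09,38.88 91.46,38.88" fill="none" stroke="#0000ff"/>
  <polyline points="60.24,33.60 89.12,20.32 115.72,17.52 140.06,25.18" fill="none" stroke="#0000ff"/>
  <polyline points="18.46,30.34 23.02,37.11 38.30,37.88 33.33,45.43" fill="none" stroke="#0000ff"/>
  <polygon points="136.14,42.44 116.54,25.40 141.10,16.94" fill="none" stroke="#0000ff"/>
</svg>

y_svg = 57.79 − y_m. Every run uses S816, so all elements get stroke `#0000ff` (cut).

[1] closed run; points: 54.96,6.07 91.81,6.07 91.81,14.82 54.96,14.82

[2] open run; points: 82.34,42.12 57.93,39.70 33.26,40.88 20.91,45.19

[3] closed run; points: 91.46,11.12 147.09,11.12 147.09,38.88 91.46,38.88

[4] open run; points: 60.24,33.60 89.12,20.32 115.72,17.52 140.06,25.18

[5] open run; points: 18.46,30.34 23.02,37.11 38.30,37.88 33.33,45.43

[6] closed run; points: 136.14,42.44 116.54,25.40 141.10,16.94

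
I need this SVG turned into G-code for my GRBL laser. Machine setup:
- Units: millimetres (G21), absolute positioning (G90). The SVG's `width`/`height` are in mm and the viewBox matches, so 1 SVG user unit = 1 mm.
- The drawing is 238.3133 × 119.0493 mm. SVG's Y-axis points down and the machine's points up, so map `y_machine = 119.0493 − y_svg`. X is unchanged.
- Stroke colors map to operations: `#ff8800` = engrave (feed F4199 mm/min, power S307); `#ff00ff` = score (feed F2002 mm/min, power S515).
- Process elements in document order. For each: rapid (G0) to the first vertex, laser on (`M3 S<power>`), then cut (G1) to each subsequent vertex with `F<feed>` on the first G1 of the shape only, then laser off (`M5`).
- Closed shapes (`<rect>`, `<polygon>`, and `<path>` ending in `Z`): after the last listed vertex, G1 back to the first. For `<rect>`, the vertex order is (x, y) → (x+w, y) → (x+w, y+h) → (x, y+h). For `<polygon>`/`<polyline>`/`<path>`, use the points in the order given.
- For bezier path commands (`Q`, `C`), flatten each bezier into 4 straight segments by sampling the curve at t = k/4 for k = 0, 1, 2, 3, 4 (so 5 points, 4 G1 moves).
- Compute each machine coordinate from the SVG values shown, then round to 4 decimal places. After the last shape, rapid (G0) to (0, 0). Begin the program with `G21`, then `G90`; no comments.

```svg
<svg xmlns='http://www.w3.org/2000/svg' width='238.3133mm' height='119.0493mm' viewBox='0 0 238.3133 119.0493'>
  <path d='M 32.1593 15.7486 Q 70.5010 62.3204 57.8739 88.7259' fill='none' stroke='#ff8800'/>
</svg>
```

viewBox `0 0 238.3133 119.0493` with mm width/height → 1 unit = 1 mm. Flip: y_m = 119.0493 − y_svg.

**Shape 1** — `<path>` quadratic bezier, stroke `#ff8800` → engrave (S307, F4199). Control points (SVG): P0=(32.1593,15.7486), P1=(70.5010,62.3204), P2=(57.8739,88.7259); sampled at t=k/4. Machine vertices: (32.1593,103.3007) → (48.1446,81.2752) → (57.7588,61.7705) → (61.0019,44.7865) → (57.8739,30.3234). Open path.

G21
G90
G0 X32.1593 Y103.3007
M3 S307
G1 X48.1446 Y81.2752 F4199
G1 X57.7588 Y61.7705
G1 X61.0019 Y44.7865
G1 X57.8739 Y30.3234
M5
G0 X0.0000 Y0.0000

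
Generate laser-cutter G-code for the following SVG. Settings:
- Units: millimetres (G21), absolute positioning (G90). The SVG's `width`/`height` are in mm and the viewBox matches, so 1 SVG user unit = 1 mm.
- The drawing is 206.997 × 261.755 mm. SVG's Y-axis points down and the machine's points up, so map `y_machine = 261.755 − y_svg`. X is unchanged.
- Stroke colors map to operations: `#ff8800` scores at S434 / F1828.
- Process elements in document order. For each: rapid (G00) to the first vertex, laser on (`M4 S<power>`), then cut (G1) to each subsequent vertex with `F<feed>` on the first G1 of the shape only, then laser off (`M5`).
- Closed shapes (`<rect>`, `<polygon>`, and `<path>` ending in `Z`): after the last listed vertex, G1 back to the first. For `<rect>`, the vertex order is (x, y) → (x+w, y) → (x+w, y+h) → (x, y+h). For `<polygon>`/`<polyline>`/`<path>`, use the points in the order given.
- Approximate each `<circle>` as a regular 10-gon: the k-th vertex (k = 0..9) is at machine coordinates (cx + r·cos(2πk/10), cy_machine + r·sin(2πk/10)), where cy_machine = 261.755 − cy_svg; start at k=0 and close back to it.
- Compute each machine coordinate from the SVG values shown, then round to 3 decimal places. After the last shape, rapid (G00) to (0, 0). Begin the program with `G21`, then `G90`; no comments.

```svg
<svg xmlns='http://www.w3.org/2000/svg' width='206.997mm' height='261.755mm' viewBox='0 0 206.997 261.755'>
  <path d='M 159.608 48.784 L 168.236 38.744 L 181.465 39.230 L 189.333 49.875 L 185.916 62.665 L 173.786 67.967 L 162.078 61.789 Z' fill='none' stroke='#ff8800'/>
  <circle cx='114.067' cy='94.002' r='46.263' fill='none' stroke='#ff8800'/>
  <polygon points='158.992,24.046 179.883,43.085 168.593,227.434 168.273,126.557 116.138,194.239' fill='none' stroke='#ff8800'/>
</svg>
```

G21
G90
G00 X159.608 Y212.971
M4 S434
G1 X168.236 Y223.011 F1828
G1 X181.465 Y222.525
G1 X189.333 Y211.880
G1 X185.916 Y199.090
G1 X173.786 Y193.788
G1 X162.078 Y199.966
G1 X159.608 Y212.971
M5
G00 X160.330 Y167.753
M4 S434
G1 X151.495 Y194.946 F1828
G1 X128.363 Y211.752
G1 X99.771 Y211.752
G1 X76.639 Y194.946
G1 X67.804 Y167.753
G1 X76.639 Y140.560
G1 X99.771 Y123.754
G1 X128.363 Y123.754
G1 X151.495 Y140.560
G1 X160.330 Y167.753
M5
G00 X158.992 Y237.709
M4 S434
G1 X179.883 Y218.670 F1828
G1 X168.593 Y34.321
G1 X168.273 Y135.198
G1 X116.138 Y67.516
G1 X158.992 Y237.709
M5
G00 X0.000 Y0.000

viewBox `0 0 206.997 261.755` with mm width/height → 1 unit = 1 mm. Flip: y_m = 261.755 − y_svg.

**Shape 1** — `<path>` regular polygon, stroke `#ff8800` → score (S434, F1828). Machine vertices: (159.608,212.971) → (168.236,223.011) → (181.465,222.525) → (189.333,211.880) → (185.916,199.090) → (173.786,193.788) → (162.078,199.966) → (159.608,212.971). Closed: final G1 returns to the first vertex.

**Shape 2** — `<circle>` circle, stroke `#ff8800` → score (S434, F1828). Machine vertices: (160.330,167.753) → (151.495,194.946) → (128.363,211.752) → (99.771,211.752) → (76.639,194.946) → (67.804,167.753) → (76.639,140.560) → (99.771,123.754) → (128.363,123.754) → (151.495,140.560) → (160.330,167.753). Closed: final G1 returns to the first vertex.

**Shape 3** — `<polygon>` closed polygon, stroke `#ff8800` → score (S434, F1828). Machine vertices: (158.992,237.709) → (179.883,218.670) → (168.593,34.321) → (168.273,135.198) → (116.138,67.516) → (158.992,237.709). Closed: final G1 returns to the first vertex.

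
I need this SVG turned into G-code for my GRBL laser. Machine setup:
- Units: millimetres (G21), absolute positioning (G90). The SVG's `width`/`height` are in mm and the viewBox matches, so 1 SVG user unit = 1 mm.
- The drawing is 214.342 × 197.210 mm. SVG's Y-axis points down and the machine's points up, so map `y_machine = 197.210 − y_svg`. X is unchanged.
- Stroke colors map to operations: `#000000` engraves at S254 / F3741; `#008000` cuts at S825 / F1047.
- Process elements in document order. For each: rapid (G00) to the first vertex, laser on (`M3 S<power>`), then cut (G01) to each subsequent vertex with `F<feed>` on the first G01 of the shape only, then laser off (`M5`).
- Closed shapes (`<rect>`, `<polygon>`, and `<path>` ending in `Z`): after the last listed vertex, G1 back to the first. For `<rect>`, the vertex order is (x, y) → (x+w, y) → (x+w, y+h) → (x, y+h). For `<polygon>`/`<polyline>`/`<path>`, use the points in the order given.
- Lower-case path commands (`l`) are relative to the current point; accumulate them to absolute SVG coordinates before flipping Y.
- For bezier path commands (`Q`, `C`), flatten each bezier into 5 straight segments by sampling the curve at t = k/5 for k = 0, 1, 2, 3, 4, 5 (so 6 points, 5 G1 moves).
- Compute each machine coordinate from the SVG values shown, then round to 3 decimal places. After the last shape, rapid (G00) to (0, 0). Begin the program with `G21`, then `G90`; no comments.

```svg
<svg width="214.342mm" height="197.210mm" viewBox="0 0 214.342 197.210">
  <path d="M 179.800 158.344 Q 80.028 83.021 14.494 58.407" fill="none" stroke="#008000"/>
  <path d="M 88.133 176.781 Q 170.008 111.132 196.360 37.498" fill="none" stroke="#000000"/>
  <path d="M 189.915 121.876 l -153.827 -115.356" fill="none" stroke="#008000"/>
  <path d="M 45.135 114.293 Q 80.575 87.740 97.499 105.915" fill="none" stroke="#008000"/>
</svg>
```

Since the viewBox matches the mm dimensions, user units are millimetres directly. The only transform is the Y-flip y_m = 197.210 − y_svg.

Shape 1 is a quadratic bezier drawn with `<path>`. Its stroke #008000 means cut at S825, F1047. After flipping Y the toolpath is (179.800,38.866) → (141.261,66.967) → (105.460,91.011) → (72.399,110.998) → (42.077,126.929) → (14.494,138.803).

Shape 2 is a quadratic bezier drawn with `<path>`. Its stroke #000000 means engrave at S254, F3741. After flipping Y the toolpath is (88.133,20.429) → (118.662,47.008) → (144.749,74.226) → (166.395,102.082) → (183.598,130.578) → (196.360,159.712).

Shape 3 is a line segment drawn with `<path>`. Its stroke #008000 means cut at S825, F1047. After flipping Y the toolpath is (189.915,75.334) → (36.088,190.690).

Shape 4 is a quadratic bezier drawn with `<path>`. Its stroke #008000 means cut at S825, F1047. After flipping Y the toolpath is (45.135,82.917) → (58.570,91.749) → (70.524,97.003) → (80.997,98.679) → (89.989,96.776) → (97.499,91.295).

G21
G90
G00 X179.800 Y38.866
M3 S825
G01 X141.261 Y66.967 F1047
G01 X105.460 Y91.011
G01 X72.399 Y110.998
G01 X42.077 Y126.929
G01 X14.494 Y138.803
M5
G00 X88.133 Y20.429
M3 S254
G01 X118.662 Y47.008 F3741
G01 X144.749 Y74.226
G01 X166.395 Y102.082
G01 X183.598 Y130.578
G01 X196.360 Y159.712
M5
G00 X189.915 Y75.334
M3 S825
G01 X36.088 Y190.690 F1047
M5
G00 X45.135 Y82.917
M3 S825
G01 X58.570 Y91.749 F1047
G01 X70.524 Y97.003
G01 X80.997 Y98.679
G01 X89.989 Y96.776
G01 X97.499 Y91.295
M5
G00 X0.000 Y0.000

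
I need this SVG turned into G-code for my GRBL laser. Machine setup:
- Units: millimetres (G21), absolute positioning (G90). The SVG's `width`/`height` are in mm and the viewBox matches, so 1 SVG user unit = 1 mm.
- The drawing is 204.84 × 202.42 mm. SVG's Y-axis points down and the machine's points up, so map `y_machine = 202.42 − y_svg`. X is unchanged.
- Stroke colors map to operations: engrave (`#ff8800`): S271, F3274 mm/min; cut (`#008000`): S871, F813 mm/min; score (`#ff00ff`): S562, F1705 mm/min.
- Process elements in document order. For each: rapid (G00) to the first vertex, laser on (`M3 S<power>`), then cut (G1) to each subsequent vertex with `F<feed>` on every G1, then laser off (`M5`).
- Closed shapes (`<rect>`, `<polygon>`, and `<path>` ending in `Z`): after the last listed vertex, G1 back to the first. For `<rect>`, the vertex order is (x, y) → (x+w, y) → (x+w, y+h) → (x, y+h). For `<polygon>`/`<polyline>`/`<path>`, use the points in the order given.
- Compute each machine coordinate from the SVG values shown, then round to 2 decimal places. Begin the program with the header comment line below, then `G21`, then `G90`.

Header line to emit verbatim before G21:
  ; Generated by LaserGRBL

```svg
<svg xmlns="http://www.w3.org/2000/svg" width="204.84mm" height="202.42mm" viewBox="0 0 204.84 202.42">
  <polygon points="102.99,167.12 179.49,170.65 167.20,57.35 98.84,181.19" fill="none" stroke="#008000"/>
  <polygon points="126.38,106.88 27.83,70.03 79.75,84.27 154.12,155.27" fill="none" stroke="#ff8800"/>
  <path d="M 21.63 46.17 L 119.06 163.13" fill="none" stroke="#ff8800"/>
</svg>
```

; Generated by LaserGRBL
G21
G90
G00 X102.99 Y35.30
M3 S871
G1 X179.49 Y31.77 F813
G1 X167.20 Y145.07 F813
G1 X98.84 Y21.23 F813
G1 X102.99 Y35.30 F813
M5
G00 X126.38 Y95.54
M3 S271
G1 X27.83 Y132.39 F3274
G1 X79.75 Y118.15 F3274
G1 X154.12 Y47.15 F3274
G1 X126.38 Y95.54 F3274
M5
G00 X21.63 Y156.25
M3 S271
G1 X119.06 Y39.29 F3274
M5

viewBox `0 0 204.84 202.42` with mm width/height → 1 unit = 1 mm. Flip: y_m = 202.42 − y_svg.

**Shape 1** — `<polygon>` closed polygon, stroke `#008000` → cut (S871, F813). Machine vertices: (102.99,35.30) → (179.49,31.77) → (167.20,145.07) → (98.84,21.23) → (102.99,35.30). Closed: final G1 returns to the first vertex.

**Shape 2** — `<polygon>` closed polygon, stroke `#ff8800` → engrave (S271, F3274). Machine vertices: (126.38,95.54) → (27.83,132.39) → (79.75,118.15) → (154.12,47.15) → (126.38,95.54). Closed: final G1 returns to the first vertex.

**Shape 3** — `<path>` line segment, stroke `#ff8800` → engrave (S271, F3274). Machine vertices: (21.63,156.25) → (119.06,39.29). Open path.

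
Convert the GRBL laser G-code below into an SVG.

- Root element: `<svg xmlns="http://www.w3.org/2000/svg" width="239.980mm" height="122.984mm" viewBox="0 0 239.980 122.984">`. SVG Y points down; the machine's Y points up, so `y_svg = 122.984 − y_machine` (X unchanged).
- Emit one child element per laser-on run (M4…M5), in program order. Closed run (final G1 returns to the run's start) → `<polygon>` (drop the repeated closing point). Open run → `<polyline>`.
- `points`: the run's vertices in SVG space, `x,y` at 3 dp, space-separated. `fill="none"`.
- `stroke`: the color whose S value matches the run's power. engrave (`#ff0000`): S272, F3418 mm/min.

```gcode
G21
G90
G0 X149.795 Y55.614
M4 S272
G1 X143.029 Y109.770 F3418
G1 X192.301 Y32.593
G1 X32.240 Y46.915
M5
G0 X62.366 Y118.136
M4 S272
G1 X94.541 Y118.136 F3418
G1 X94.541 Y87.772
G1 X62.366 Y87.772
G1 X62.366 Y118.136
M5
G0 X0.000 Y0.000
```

<svg xmlns="http://www.w3.org/2000/svg" width="239.980mm" height="122.984mm" viewBox="0 0 239.980 122.984">
  <polyline points="149.795,67.370 143.029,13.214 192.301,90.391 32.240,76.069" fill="none" stroke="#ff0000"/>
  <polygon points="62.366,4.848 94.541,4.848 94.541,35.212 62.366,35.212" fill="none" stroke="#ff0000"/>
</svg>

y_svg = 122.984 − y_m. Every run uses S272, so all elements get stroke `#ff0000` (engrave).

[1] open run; points: 149.795,67.370 143.029,13.214 192.301,90.391 32.240,76.069

[2] closed run; points: 62.366,4.848 94.541,4.848 94.541,35.212 62.366,35.212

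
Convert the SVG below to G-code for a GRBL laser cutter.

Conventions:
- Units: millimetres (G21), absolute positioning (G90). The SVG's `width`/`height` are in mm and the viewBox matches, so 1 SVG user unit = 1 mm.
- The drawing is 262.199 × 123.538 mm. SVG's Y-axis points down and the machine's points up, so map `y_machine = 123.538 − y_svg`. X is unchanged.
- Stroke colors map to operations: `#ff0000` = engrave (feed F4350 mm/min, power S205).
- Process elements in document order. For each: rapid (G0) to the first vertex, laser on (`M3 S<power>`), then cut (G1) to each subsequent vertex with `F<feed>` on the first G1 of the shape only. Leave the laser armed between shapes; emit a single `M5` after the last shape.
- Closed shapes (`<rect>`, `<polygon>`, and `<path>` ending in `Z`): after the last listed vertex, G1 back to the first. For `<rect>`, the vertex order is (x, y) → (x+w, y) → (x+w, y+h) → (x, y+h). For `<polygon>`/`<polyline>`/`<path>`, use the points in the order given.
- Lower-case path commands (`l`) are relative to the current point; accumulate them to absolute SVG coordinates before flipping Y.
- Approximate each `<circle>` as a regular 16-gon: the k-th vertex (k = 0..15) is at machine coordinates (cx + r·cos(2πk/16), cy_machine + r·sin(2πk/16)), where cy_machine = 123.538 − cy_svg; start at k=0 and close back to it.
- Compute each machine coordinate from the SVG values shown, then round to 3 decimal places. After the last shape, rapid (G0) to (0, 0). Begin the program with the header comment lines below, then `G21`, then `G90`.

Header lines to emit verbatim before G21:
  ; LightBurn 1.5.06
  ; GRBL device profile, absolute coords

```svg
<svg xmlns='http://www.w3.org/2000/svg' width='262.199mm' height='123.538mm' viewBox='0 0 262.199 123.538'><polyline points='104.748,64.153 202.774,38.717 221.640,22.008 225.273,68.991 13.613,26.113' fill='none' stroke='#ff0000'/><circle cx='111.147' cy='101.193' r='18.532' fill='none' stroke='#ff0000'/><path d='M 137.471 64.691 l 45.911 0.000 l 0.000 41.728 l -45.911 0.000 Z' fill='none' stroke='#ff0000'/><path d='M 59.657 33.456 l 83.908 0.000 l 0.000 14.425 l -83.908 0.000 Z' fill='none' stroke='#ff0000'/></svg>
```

Since the viewBox matches the mm dimensions, user units are millimetres directly. The only transform is the Y-flip y_m = 123.538 − y_svg.

Shape 1 is a open polyline drawn with `<polyline>`. Its stroke #ff0000 means engrave at S205, F4350. After flipping Y the toolpath is (104.748,59.385) → (202.774,84.821) → (221.640,101.530) → (225.273,54.547) → (13.613,97.425).

Shape 2 is a circle drawn with `<circle>`. Its stroke #ff0000 means engrave at S205, F4350. After flipping Y the toolpath is (129.679,22.345) → (128.268,29.437) → (124.251,35.449) → (118.239,39.466) → (111.147,40.877) → (104.055,39.466) → (98.043,35.449) → (94.026,29.437) → (92.615,22.345) → (94.026,15.253) → (98.043,9.241) → (104.055,5.224) → (111.147,3.813) → (118.239,5.224) → (124.251,9.241) → (128.268,15.253) → (129.679,22.345), returning to the start.

Shape 3 is a rectangle drawn with `<path>`. Its stroke #ff0000 means engrave at S205, F4350. After flipping Y the toolpath is (137.471,58.847) → (183.382,58.847) → (183.382,17.119) → (137.471,17.119) → (137.471,58.847), returning to the start.

Shape 4 is a rectangle drawn with `<path>`. Its stroke #ff0000 means engrave at S205, F4350. After flipping Y the toolpath is (59.657,90.082) → (143.565,90.082) → (143.565,75.657) → (59.657,75.657) → (59.657,90.082), returning to the start.

; LightBurn 1.5.06
; GRBL device profile, absolute coords
G21
G90
G0 X104.748 Y59.385
M3 S205
G1 X202.774 Y84.821 F4350
G1 X221.640 Y101.530
G1 X225.273 Y54.547
G1 X13.613 Y97.425
G0 X129.679 Y22.345
M3 S205
G1 X128.268 Y29.437 F4350
G1 X124.251 Y35.449
G1 X118.239 Y39.466
G1 X111.147 Y40.877
G1 X104.055 Y39.466
G1 X98.043 Y35.449
G1 X94.026 Y29.437
G1 X92.615 Y22.345
G1 X94.026 Y15.253
G1 X98.043 Y9.241
G1 X104.055 Y5.224
G1 X111.147 Y3.813
G1 X118.239 Y5.224
G1 X124.251 Y9.241
G1 X128.268 Y15.253
G1 X129.679 Y22.345
G0 X137.471 Y58.847
M3 S205
G1 X183.382 Y58.847 F4350
G1 X183.382 Y17.119
G1 X137.471 Y17.119
G1 X137.471 Y58.847
G0 X59.657 Y90.082
M3 S205
G1 X143.565 Y90.082 F4350
G1 X143.565 Y75.657
G1 X59.657 Y75.657
G1 X59.657 Y90.082
M5
G0 X0.000 Y0.000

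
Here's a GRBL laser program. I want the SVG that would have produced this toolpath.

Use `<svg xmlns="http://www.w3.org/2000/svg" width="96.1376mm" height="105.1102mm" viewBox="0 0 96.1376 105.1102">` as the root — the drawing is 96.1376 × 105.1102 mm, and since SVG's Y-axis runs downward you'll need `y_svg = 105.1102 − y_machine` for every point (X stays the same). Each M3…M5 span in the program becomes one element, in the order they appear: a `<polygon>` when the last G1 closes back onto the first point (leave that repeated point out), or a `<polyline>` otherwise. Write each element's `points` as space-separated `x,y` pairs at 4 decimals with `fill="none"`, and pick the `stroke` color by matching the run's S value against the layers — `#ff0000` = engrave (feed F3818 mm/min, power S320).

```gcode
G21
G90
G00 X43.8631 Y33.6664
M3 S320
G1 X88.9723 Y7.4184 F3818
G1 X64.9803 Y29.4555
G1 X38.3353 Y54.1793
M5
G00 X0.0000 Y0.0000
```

<svg xmlns="http://www.w3.org/2000/svg" width="96.1376mm" height="105.1102mm" viewBox="0 0 96.1376 105.1102">
  <polyline points="43.8631,71.4438 88.9723,97.6918 64.9803,75.6547 38.3353,50.9309" fill="none" stroke="#ff0000"/>
</svg>

y_svg = 105.1102 − y_m. Every run uses S320, so all elements get stroke `#ff0000` (engrave).

[1] open run; points: 43.8631,71.4438 88.9723,97.6918 64.9803,75.6547 38.3353,50.9309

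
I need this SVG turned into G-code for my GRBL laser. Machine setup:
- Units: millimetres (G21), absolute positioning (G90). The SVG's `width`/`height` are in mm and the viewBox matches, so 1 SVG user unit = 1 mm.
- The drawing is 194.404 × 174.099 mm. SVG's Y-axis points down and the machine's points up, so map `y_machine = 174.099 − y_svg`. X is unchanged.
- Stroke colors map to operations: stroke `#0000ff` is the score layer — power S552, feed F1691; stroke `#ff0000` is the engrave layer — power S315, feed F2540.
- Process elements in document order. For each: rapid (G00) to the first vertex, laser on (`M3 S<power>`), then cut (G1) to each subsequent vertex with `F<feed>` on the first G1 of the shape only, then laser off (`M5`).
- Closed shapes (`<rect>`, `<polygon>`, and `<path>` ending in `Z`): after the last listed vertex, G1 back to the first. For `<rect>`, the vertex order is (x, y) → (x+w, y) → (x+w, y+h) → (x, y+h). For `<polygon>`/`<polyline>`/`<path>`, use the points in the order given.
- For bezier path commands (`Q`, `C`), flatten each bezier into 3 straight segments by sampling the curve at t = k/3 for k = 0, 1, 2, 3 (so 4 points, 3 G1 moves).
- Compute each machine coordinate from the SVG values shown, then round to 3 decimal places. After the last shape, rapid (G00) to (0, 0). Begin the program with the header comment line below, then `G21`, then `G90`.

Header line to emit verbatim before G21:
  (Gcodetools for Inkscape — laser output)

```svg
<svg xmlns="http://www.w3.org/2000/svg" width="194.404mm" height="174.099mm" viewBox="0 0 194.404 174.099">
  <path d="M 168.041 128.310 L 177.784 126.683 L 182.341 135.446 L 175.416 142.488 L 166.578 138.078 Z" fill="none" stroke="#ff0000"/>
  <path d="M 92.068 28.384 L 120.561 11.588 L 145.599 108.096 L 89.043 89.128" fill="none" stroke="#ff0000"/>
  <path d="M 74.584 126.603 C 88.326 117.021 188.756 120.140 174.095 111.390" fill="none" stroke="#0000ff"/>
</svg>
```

(Gcodetools for Inkscape — laser output)
G21
G90
G00 X168.041 Y45.789
M3 S315
G1 X177.784 Y47.416 F2540
G1 X182.341 Y38.653
G1 X175.416 Y31.611
G1 X166.578 Y36.021
G1 X168.041 Y45.789
M5
G00 X92.068 Y145.715
M3 S315
G1 X120.561 Y162.511 F2540
G1 X145.599 Y66.003
G1 X89.043 Y84.971
M5
G00 X74.584 Y47.496
M3 S552
G1 X109.749 Y53.754 F1691
G1 X157.866 Y57.005
G1 X174.095 Y62.709
M5
G00 X0.000 Y0.000

Since the viewBox matches the mm dimensions, user units are millimetres directly. The only transform is the Y-flip y_m = 174.099 − y_svg.

Shape 1 is a regular polygon drawn with `<path>`. Its stroke #ff0000 means engrave at S315, F2540. After flipping Y the toolpath is (168.041,45.789) → (177.784,47.416) → (182.341,38.653) → (175.416,31.611) → (166.578,36.021) → (168.041,45.789), returning to the start.

Shape 2 is a open polyline drawn with `<path>`. Its stroke #ff0000 means engrave at S315, F2540. After flipping Y the toolpath is (92.068,145.715) → (120.561,162.511) → (145.599,66.003) → (89.043,84.971).

Shape 3 is a cubic bezier drawn with `<path>`. Its stroke #0000ff means score at S552, F1691. After flipping Y the toolpath is (74.584,47.496) → (109.749,53.754) → (157.866,57.005) → (174.095,62.709).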